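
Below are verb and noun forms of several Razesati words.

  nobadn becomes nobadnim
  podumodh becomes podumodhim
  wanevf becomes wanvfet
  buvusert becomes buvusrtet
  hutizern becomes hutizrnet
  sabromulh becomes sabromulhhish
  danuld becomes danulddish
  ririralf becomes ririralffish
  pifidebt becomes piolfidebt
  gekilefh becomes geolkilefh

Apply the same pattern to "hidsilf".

nobadn and hutizern both end in -n yet inflect differently (nobadnim, hutizrnet), so the final letter is not what conditions the rule; the second-to-last letter is.
"hidsilf" has second-to-last letter 'l'. The stems whose second-to-last letter is 'l' (sabromulh → sabromulhhish, danuld → danulddish, ririralf → ririralffish) double the final consonant and add -ish.
The other patterns: stems whose second-to-last letter is 'd' add -im; stems whose second-to-last letter is 'r' or 'v' delete the last vowel and add -et; stems whose second-to-last letter is 'b' or 'f' insert -ol- after the first vowel.
So hidsilf → hidsilffish.

hidsilffish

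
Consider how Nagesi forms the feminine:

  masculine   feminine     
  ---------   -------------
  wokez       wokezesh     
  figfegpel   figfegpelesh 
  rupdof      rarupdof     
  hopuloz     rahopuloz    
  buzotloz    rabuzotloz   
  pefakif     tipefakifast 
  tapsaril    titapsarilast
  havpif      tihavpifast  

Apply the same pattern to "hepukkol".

rahepukkol

wokez and hopuloz both end in -z yet inflect differently (wokezesh, rahopuloz), so the final letter is not what conditions the rule; the last vowel is.
"hepukkol" has last vowel 'o'. The stems whose last vowel is 'o' (rupdof → rarupdof, hopuloz → rahopuloz, buzotloz → rabuzotloz) add the prefix ra-.
The other patterns: stems whose last vowel is 'e' add -esh; stems whose last vowel is 'i' add ti- … -ast around the stem.
So hepukkol → rahepukkol.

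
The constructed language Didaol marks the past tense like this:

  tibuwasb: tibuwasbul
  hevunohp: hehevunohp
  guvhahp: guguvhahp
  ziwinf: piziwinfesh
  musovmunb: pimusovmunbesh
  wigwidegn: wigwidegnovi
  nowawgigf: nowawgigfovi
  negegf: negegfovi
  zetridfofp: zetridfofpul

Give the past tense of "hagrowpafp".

hagrowpafpul

"hagrowpafp" has second-to-last letter 'f'. The one such stem in the data (zetridfofp → zetridfofpul) adds -ul, so the same rule applies.
The other patterns: stems whose second-to-last letter is 'g' add -ovi; stems whose second-to-last letter is 'n' add pi- … -esh around the stem; stems whose second-to-last letter is 'h' repeat the first consonant+vowel as a prefix.
So hagrowpafp → hagrowpafpul.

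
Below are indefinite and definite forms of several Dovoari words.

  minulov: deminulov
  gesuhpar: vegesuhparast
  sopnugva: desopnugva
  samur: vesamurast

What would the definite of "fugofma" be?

defugofma

"fugofma" ends in -a. The one such stem in the data (sopnugva → desopnugva) adds the prefix de-, so the same rule applies.
So fugofma → defugofma.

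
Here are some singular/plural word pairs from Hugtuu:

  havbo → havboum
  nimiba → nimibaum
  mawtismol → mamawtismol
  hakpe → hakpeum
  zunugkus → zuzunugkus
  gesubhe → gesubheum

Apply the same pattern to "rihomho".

rihomhoum

mawtismol and havbo both have last vowel 'o' yet inflect differently (mamawtismol, havboum), so the last vowel is not what conditions the rule; whether the stem ends in a vowel or a consonant is.
"rihomho" ends in a vowel. The stems ending in a vowel (nimiba → nimibaum, hakpe → hakpeum, havbo → havboum) add -um.
The other pattern: stems ending in a consonant repeat the first consonant+vowel as a prefix.
So rihomho → rihomhoum.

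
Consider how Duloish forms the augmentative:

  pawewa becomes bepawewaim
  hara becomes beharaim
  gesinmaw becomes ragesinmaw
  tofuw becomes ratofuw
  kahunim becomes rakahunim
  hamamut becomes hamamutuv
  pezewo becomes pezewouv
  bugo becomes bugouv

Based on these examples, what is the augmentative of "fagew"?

rafagew

"fagew" ends in -w. The stems ending in -w (gesinmaw → ragesinmaw, tofuw → ratofuw) add the prefix ra-.
So fagew → rafagew.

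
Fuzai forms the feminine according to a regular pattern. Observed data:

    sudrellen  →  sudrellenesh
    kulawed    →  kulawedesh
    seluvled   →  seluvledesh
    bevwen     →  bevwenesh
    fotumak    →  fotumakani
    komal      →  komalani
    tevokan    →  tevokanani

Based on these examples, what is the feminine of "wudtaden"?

sudrellen and tevokan both end in -n yet inflect differently (sudrellenesh, tevokanani), so the final letter is not what conditions the rule; the last vowel is.
"wudtaden" has last vowel 'e'. The stems whose last vowel is 'e' (sudrellen → sudrellenesh, kulawed → kulawedesh, seluvled → seluvledesh) add -esh.
The other pattern: stems whose last vowel is 'a' add -ani.
So wudtaden → wudtadenesh.

wudtadenesh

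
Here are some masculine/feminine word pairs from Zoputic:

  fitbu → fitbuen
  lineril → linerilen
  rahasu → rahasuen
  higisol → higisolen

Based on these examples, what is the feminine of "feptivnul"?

feptivnulen

Every pair shown (fitbu → fitbuen, lineril → linerilen, rahasu → rahasuen, …) follows the same rule: add -en.
So feptivnul → feptivnulen.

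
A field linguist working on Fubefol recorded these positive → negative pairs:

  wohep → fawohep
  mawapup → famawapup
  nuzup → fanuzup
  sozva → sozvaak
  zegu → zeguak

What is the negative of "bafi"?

"bafi" ends in a vowel. The stems ending in a vowel (sozva → sozvaak, zegu → zeguak) add -ak.
So bafi → bafiak.

bafiak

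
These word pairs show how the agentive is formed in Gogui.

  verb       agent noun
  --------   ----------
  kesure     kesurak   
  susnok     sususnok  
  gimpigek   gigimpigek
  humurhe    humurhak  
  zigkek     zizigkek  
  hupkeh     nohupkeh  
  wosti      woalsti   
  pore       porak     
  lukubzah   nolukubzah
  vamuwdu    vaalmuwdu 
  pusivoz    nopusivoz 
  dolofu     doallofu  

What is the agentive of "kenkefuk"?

kekenkefuk

gimpigek and kesure both have last vowel 'e' yet inflect differently (gigimpigek, kesurak), so the last vowel is not what conditions the rule; the final letter is.
"kenkefuk" ends in -k. The stems ending in -k (susnok → sususnok, gimpigek → gigimpigek, zigkek → zizigkek) repeat the first consonant+vowel as a prefix.
The other patterns: stems ending in -i or -u insert -al- after the first vowel; stems ending in -e drop the final letter and add -ak; stems ending in -h or -z add the prefix no-.
So kenkefuk → kekenkefuk.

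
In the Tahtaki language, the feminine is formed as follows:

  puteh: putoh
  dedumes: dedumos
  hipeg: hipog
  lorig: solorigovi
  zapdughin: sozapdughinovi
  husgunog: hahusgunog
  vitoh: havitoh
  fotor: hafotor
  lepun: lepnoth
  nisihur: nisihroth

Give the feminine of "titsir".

sotitsirovi

hipeg and lorig both end in -g yet inflect differently (hipog, solorigovi), so the final letter is not what conditions the rule; the last vowel is.
"titsir" has last vowel 'i'. The stems whose last vowel is 'i' (lorig → solorigovi, zapdughin → sozapdughinovi) add so- … -ovi around the stem.
So titsir → sotitsirovi.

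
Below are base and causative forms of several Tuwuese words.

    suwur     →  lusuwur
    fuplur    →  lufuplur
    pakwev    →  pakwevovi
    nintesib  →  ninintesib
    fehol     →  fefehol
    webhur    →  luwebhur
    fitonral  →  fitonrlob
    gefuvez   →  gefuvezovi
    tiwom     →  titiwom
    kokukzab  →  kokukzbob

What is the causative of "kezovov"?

kekezovov

"kezovov" has last vowel 'o'. The stems whose last vowel is 'o' (fehol → fefehol, tiwom → titiwom) repeat the first consonant+vowel as a prefix.
So kezovov → kekezovov.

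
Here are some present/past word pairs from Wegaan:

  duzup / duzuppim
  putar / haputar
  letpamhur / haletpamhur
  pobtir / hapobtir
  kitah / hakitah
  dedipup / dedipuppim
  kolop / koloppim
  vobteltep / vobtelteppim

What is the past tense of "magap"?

"magap" ends in -p. The stems ending in -p (dedipup → dedipuppim, kolop → koloppim, duzup → duzuppim) double the final consonant and add -im.
So magap → magappim.

magappim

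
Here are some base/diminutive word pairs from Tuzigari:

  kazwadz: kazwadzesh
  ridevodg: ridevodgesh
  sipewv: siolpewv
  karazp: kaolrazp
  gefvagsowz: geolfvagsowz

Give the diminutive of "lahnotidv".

lahnotidvesh

kazwadz and gefvagsowz both end in -z yet inflect differently (kazwadzesh, geolfvagsowz), so the final letter is not what conditions the rule; the second-to-last letter is.
"lahnotidv" has second-to-last letter 'd'. The stems whose second-to-last letter is 'd' (kazwadz → kazwadzesh, ridevodg → ridevodgesh) add -esh.
The other pattern: stems whose second-to-last letter is 'w' or 'z' insert -ol- after the first vowel.
So lahnotidv → lahnotidvesh.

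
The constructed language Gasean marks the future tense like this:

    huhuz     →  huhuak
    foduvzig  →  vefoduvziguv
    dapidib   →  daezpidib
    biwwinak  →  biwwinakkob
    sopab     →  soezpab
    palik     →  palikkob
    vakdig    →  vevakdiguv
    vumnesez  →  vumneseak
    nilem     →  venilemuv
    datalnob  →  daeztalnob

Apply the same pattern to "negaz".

dapidib and palik both have last vowel 'i' yet inflect differently (daezpidib, palikkob), so the last vowel is not what conditions the rule; the final letter is.
"negaz" ends in -z. The stems ending in -z (huhuz → huhuak, vumnesez → vumneseak) drop the final letter and add -ak.
The other patterns: stems ending in -b insert -ez- after the first vowel; stems ending in -k double the final consonant and add -ob; stems ending in -g or -m add ve- … -uv around the stem.
So negaz → negaak.

negaak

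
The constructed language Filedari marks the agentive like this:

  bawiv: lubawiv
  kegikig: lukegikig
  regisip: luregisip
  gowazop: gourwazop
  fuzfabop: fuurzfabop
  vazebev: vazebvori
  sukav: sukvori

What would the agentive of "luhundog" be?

"luhundog" has last vowel 'o'. The stems whose last vowel is 'o' (gowazop → gourwazop, fuzfabop → fuurzfabop) insert -ur- after the first vowel.
The other patterns: stems whose last vowel is 'i' add the prefix lu-; stems whose last vowel is 'a' or 'e' delete the last vowel and add -ori.
So luhundog → luurhundog.

luurhundog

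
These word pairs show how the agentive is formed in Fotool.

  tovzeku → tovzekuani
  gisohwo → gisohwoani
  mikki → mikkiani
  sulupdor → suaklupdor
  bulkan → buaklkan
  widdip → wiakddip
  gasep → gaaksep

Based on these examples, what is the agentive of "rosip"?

roaksip

gisohwo and sulupdor both have last vowel 'o' yet inflect differently (gisohwoani, suaklupdor), so the last vowel is not what conditions the rule; whether the stem ends in a vowel or a consonant is.
"rosip" ends in a consonant. The stems ending in a consonant (sulupdor → suaklupdor, bulkan → buaklkan, widdip → wiakddip) insert -ak- after the first vowel.
The other pattern: stems ending in a vowel add -ani.
So rosip → roaksip.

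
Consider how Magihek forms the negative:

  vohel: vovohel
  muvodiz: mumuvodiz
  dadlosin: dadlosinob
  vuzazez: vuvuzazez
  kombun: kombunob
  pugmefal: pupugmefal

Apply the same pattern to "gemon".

gemonob

"gemon" ends in -n. The stems ending in -n (kombun → kombunob, dadlosin → dadlosinob) add -ob.
So gemon → gemonob.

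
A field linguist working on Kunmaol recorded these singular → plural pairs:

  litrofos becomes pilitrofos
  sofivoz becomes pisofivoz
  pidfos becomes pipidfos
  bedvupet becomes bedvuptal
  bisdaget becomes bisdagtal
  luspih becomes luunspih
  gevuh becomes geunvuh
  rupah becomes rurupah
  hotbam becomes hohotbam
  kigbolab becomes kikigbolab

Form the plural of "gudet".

luspih and rupah both end in -h yet inflect differently (luunspih, rurupah), so the final letter is not what conditions the rule; the last vowel is.
"gudet" has last vowel 'e'. The stems whose last vowel is 'e' (bedvupet → bedvuptal, bisdaget → bisdagtal) delete the last vowel and add -al.
The other patterns: stems whose last vowel is 'o' add the prefix pi-; stems whose last vowel is 'i' or 'u' insert -un- after the first vowel; stems whose last vowel is 'a' repeat the first consonant+vowel as a prefix.
So gudet → gudtal.

gudtal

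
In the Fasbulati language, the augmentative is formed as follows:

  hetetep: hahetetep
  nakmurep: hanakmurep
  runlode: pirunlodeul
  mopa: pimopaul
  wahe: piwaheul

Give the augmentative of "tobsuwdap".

"tobsuwdap" ends in a consonant. The stems ending in a consonant (hetetep → hahetetep, nakmurep → hanakmurep) add the prefix ha-.
The other pattern: stems ending in a vowel add pi- … -ul around the stem.
So tobsuwdap → hatobsuwdap.

hatobsuwdap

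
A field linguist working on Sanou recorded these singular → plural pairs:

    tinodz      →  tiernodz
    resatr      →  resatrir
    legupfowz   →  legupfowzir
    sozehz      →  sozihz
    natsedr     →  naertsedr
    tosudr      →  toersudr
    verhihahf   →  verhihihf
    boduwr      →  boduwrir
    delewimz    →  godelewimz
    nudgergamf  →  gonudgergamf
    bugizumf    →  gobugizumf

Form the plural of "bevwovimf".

legupfowz and delewimz both end in -z yet inflect differently (legupfowzir, godelewimz), so the final letter is not what conditions the rule; the second-to-last letter is.
"bevwovimf" has second-to-last letter 'm'. The stems whose second-to-last letter is 'm' (nudgergamf → gonudgergamf, delewimz → godelewimz, bugizumf → gobugizumf) add the prefix go-.
So bevwovimf → gobevwovimf.

gobevwovimf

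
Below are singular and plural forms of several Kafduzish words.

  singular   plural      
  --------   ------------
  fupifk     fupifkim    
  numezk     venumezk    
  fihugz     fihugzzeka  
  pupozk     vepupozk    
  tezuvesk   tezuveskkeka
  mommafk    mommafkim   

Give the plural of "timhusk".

timhuskkeka

mommafk and pupozk both end in -k yet inflect differently (mommafkim, vepupozk), so the final letter is not what conditions the rule; the second-to-last letter is.
"timhusk" has second-to-last letter 's'. The one such stem in the data (tezuvesk → tezuveskkeka) doubles the final consonant and adds -eka (as does fihugz), so the same rule applies.
So timhusk → timhuskkeka.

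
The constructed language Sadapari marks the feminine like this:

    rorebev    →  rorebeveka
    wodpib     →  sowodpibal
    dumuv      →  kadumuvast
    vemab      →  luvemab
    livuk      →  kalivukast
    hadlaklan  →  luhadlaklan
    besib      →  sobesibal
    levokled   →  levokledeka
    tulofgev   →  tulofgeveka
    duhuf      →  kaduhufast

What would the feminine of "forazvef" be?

forazvefeka

rorebev and dumuv both end in -v yet inflect differently (rorebeveka, kadumuvast), so the final letter is not what conditions the rule; the last vowel is.
"forazvef" has last vowel 'e'. The stems whose last vowel is 'e' (rorebev → rorebeveka, tulofgev → tulofgeveka, levokled → levokledeka) add -eka.
So forazvef → forazvefeka.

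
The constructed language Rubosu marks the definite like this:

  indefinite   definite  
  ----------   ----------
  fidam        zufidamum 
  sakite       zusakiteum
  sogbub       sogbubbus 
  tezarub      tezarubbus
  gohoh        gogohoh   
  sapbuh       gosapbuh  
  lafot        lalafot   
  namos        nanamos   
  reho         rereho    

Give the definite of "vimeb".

vimebbus

sogbub and sapbuh both have last vowel 'u' yet inflect differently (sogbubbus, gosapbuh), so the last vowel is not what conditions the rule; the final letter is.
"vimeb" ends in -b. The stems ending in -b (sogbub → sogbubbus, tezarub → tezarubbus) double the final consonant and add -us.
So vimeb → vimebbus.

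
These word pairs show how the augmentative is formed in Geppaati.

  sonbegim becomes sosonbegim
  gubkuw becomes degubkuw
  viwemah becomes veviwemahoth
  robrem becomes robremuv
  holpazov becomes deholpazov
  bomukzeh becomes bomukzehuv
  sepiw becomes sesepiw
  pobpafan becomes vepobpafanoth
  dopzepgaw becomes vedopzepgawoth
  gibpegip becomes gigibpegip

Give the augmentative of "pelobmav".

"pelobmav" has last vowel 'a'. The stems whose last vowel is 'a' (dopzepgaw → vedopzepgawoth, viwemah → veviwemahoth, pobpafan → vepobpafanoth) add ve- … -oth around the stem.
So pelobmav → vepelobmavoth.

vepelobmavoth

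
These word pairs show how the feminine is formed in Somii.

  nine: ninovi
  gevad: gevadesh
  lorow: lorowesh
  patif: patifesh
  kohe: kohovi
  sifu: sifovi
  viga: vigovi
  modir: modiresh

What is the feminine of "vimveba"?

vimvebovi

viga and gevad both have last vowel 'a' yet inflect differently (vigovi, gevadesh), so the last vowel is not what conditions the rule; whether the stem ends in a vowel or a consonant is.
"vimveba" ends in a vowel. The stems ending in a vowel (kohe → kohovi, sifu → sifovi, viga → vigovi) drop the final letter and add -ovi.
The other pattern: stems ending in a consonant add -esh.
So vimveba → vimvebovi.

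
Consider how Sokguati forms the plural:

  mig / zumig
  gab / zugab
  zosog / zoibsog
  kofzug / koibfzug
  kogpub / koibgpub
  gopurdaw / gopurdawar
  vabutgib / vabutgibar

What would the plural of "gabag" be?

gaibbag

"gabag" has 2 vowels. The stems with 2 vowels (kofzug → koibfzug, zosog → zoibsog, kogpub → koibgpub) insert -ib- after the first vowel.
The other patterns: stems with 1 vowel add the prefix zu-; stems with 3 vowels add -ar.
So gabag → gaibbag.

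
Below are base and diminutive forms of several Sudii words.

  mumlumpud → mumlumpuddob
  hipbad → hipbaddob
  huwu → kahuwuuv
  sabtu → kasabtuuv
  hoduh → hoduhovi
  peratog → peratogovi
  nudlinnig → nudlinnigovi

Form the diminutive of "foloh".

huwu and mumlumpud both have last vowel 'u' yet inflect differently (kahuwuuv, mumlumpuddob), so the last vowel is not what conditions the rule; the final letter is.
"foloh" ends in -h. The one such stem in the data (hoduh → hoduhovi) adds -ovi, so the same rule applies.
The other patterns: stems ending in -u add ka- … -uv around the stem; stems ending in -d double the final consonant and add -ob.
So foloh → folohovi.

folohovi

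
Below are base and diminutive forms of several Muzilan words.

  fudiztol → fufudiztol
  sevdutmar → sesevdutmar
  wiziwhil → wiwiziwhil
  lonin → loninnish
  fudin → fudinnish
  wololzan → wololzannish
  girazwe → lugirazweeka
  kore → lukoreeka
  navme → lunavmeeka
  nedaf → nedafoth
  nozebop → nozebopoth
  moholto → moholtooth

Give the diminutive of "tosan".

tosannish

"tosan" ends in -n. The stems ending in -n (lonin → loninnish, fudin → fudinnish, wololzan → wololzannish) double the final consonant and add -ish.
The other patterns: stems ending in -l or -r repeat the first consonant+vowel as a prefix; stems ending in -e add lu- … -eka around the stem; stems ending in -f, -o or -p add -oth.
So tosan → tosannish.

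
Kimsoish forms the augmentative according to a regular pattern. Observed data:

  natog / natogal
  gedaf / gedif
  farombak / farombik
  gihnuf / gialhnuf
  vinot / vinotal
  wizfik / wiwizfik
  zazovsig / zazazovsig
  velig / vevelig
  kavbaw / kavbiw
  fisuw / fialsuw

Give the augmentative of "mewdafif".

natog and velig both end in -g yet inflect differently (natogal, vevelig), so the final letter is not what conditions the rule; the last vowel is.
"mewdafif" has last vowel 'i'. The stems whose last vowel is 'i' (velig → vevelig, zazovsig → zazazovsig, wizfik → wiwizfik) repeat the first consonant+vowel as a prefix.
So mewdafif → memewdafif.

memewdafif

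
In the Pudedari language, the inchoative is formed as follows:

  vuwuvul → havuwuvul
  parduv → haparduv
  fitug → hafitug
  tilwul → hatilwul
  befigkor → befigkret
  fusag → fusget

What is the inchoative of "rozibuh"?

harozibuh

"rozibuh" has last vowel 'u'. The stems whose last vowel is 'u' (vuwuvul → havuwuvul, parduv → haparduv, tilwul → hatilwul) add the prefix ha-.
The other pattern: stems whose last vowel is 'a' or 'o' delete the last vowel and add -et.
So rozibuh → harozibuh.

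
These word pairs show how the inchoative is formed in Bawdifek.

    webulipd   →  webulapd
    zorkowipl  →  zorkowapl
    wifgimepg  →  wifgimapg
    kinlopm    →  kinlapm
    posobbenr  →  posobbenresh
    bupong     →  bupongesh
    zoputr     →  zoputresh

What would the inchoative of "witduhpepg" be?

wifgimepg and bupong both end in -g yet inflect differently (wifgimapg, bupongesh), so the final letter is not what conditions the rule; the second-to-last letter is.
"witduhpepg" has second-to-last letter 'p'. The stems whose second-to-last letter is 'p' (webulipd → webulapd, zorkowipl → zorkowapl, wifgimepg → wifgimapg) change the last vowel to 'a'.
So witduhpepg → witduhpapg.

witduhpapg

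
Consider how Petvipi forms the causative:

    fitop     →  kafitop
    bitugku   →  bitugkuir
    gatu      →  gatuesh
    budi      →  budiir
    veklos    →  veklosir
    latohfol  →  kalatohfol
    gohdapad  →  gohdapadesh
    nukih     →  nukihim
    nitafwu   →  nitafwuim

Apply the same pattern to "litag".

kalitag

nitafwu and gatu both end in -u yet inflect differently (nitafwuim, gatuesh), so the final letter is not what conditions the rule; the first letter is.
"litag" begins with l-. The one such stem in the data (latohfol → kalatohfol) adds the prefix ka-, so the same rule applies.
So litag → kalitag.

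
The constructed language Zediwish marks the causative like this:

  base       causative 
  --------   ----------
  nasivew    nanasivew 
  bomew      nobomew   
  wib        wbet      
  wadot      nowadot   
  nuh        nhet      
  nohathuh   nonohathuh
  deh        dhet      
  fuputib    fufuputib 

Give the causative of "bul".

bomew and nasivew both end in -w yet inflect differently (nobomew, nanasivew), so the final letter is not what conditions the rule; the number of vowels is.
"bul" has 1 vowel. The stems with 1 vowel (deh → dhet, wib → wbet, nuh → nhet) delete the last vowel and add -et.
The other patterns: stems with 2 vowels add the prefix no-; stems with 3 vowels repeat the first consonant+vowel as a prefix.
So bul → blet.

blet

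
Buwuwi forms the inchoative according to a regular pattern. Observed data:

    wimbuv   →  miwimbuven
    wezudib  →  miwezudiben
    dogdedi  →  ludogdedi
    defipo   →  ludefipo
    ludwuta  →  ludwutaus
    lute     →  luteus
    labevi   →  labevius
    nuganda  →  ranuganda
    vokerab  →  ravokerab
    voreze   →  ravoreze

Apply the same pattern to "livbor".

dogdedi and labevi both end in -i yet inflect differently (ludogdedi, labevius), so the final letter is not what conditions the rule; the first letter is.
"livbor" begins with l-. The stems beginning with l- (ludwuta → ludwutaus, lute → luteus, labevi → labevius) add -us.
The other patterns: stems beginning with w- add mi- … -en around the stem; stems beginning with d- add the prefix lu-; stems beginning with n- or v- add the prefix ra-.
So livbor → livborus.

livborus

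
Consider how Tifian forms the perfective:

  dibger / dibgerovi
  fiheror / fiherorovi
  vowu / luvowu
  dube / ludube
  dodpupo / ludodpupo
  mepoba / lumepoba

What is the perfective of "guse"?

luguse

dibger and dube both have last vowel 'e' yet inflect differently (dibgerovi, ludube), so the last vowel is not what conditions the rule; whether the stem ends in a vowel or a consonant is.
"guse" ends in a vowel. The stems ending in a vowel (vowu → luvowu, dube → ludube, dodpupo → ludodpupo) add the prefix lu-.
The other pattern: stems ending in a consonant add -ovi.
So guse → luguse.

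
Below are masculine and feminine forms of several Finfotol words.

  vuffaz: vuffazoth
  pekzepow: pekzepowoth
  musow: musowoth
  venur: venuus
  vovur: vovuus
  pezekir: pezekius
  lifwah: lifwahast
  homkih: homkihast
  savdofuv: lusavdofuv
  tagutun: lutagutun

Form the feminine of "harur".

vuffaz and lifwah both have last vowel 'a' yet inflect differently (vuffazoth, lifwahast), so the last vowel is not what conditions the rule; the final letter is.
"harur" ends in -r. The stems ending in -r (venur → venuus, vovur → vovuus, pezekir → pezekius) drop the final letter and add -us.
So harur → haruus.

haruus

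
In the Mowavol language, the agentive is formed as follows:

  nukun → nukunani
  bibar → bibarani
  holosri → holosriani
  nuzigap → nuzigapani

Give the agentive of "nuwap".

nuwapani

Every pair shown (nukun → nukunani, bibar → bibarani, holosri → holosriani, …) follows the same rule: add -ani.
So nuwap → nuwapani.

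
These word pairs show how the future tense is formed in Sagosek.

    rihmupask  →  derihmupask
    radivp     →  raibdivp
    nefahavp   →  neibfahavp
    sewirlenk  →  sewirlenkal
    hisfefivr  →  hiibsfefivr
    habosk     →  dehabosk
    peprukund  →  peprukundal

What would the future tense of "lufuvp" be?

sewirlenk and rihmupask both end in -k yet inflect differently (sewirlenkal, derihmupask), so the final letter is not what conditions the rule; the second-to-last letter is.
"lufuvp" has second-to-last letter 'v'. The stems whose second-to-last letter is 'v' (nefahavp → neibfahavp, hisfefivr → hiibsfefivr, radivp → raibdivp) insert -ib- after the first vowel.
So lufuvp → luibfuvp.

luibfuvp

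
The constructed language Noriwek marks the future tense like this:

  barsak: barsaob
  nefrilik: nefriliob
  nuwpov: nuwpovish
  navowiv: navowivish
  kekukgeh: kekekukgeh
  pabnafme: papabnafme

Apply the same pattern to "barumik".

"barumik" ends in -k. The stems ending in -k (barsak → barsaob, nefrilik → nefriliob) drop the final letter and add -ob.
So barumik → barumiob.

barumiob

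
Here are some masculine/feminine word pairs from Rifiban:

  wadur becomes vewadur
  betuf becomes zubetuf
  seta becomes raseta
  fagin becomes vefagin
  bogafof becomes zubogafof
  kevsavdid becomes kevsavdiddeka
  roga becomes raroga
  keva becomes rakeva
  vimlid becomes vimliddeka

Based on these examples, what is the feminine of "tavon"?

vetavon

betuf and wadur both have last vowel 'u' yet inflect differently (zubetuf, vewadur), so the last vowel is not what conditions the rule; the final letter is.
"tavon" ends in -n. The one such stem in the data (fagin → vefagin) adds the prefix ve-, so the same rule applies.
The other patterns: stems ending in -a add the prefix ra-; stems ending in -f add the prefix zu-; stems ending in -d double the final consonant and add -eka.
So tavon → vetavon.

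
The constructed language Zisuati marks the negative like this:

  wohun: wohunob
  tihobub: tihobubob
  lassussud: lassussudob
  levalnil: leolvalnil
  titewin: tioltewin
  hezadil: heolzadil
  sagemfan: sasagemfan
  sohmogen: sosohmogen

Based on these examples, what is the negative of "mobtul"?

"mobtul" has last vowel 'u'. The stems whose last vowel is 'u' (wohun → wohunob, tihobub → tihobubob, lassussud → lassussudob) add -ob.
The other patterns: stems whose last vowel is 'i' insert -ol- after the first vowel; stems whose last vowel is 'a' or 'e' repeat the first consonant+vowel as a prefix.
So mobtul → mobtulob.

mobtulob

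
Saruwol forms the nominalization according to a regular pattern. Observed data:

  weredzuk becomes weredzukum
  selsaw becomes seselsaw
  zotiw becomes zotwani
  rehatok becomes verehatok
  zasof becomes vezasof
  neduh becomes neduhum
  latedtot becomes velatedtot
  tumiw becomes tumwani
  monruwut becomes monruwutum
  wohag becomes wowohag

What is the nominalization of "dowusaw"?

selsaw and tumiw both end in -w yet inflect differently (seselsaw, tumwani), so the final letter is not what conditions the rule; the last vowel is.
"dowusaw" has last vowel 'a'. The stems whose last vowel is 'a' (selsaw → seselsaw, wohag → wowohag) repeat the first consonant+vowel as a prefix.
The other patterns: stems whose last vowel is 'i' delete the last vowel and add -ani; stems whose last vowel is 'u' add -um; stems whose last vowel is 'o' add the prefix ve-.
So dowusaw → dodowusaw.

dodowusaw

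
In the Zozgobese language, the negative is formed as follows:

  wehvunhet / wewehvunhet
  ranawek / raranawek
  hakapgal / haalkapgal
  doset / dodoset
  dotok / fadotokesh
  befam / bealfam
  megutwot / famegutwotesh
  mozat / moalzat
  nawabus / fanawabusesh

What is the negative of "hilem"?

mozat and doset both end in -t yet inflect differently (moalzat, dodoset), so the final letter is not what conditions the rule; the last vowel is.
"hilem" has last vowel 'e'. The stems whose last vowel is 'e' (doset → dodoset, wehvunhet → wewehvunhet, ranawek → raranawek) repeat the first consonant+vowel as a prefix.
The other patterns: stems whose last vowel is 'a' insert -al- after the first vowel; stems whose last vowel is 'o' or 'u' add fa- … -esh around the stem.
So hilem → hihilem.

hihilem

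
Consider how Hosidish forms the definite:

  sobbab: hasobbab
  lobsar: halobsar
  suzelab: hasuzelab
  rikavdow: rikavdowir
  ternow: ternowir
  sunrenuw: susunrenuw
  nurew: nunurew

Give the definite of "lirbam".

rikavdow and sunrenuw both end in -w yet inflect differently (rikavdowir, susunrenuw), so the final letter is not what conditions the rule; the last vowel is.
"lirbam" has last vowel 'a'. The stems whose last vowel is 'a' (sobbab → hasobbab, lobsar → halobsar, suzelab → hasuzelab) add the prefix ha-.
So lirbam → halirbam.

halirbam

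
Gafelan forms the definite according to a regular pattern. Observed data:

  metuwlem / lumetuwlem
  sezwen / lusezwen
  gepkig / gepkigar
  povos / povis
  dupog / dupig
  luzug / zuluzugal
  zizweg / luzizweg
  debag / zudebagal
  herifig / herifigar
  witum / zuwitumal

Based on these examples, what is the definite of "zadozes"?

luzadozes

herifig and debag both end in -g yet inflect differently (herifigar, zudebagal), so the final letter is not what conditions the rule; the last vowel is.
"zadozes" has last vowel 'e'. The stems whose last vowel is 'e' (zizweg → luzizweg, sezwen → lusezwen, metuwlem → lumetuwlem) add the prefix lu-.
So zadozes → luzadozes.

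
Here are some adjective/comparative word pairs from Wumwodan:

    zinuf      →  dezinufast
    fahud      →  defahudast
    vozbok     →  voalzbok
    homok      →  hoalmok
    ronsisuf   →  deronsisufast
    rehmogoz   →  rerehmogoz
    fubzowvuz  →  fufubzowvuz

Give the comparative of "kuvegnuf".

dekuvegnufast

"kuvegnuf" ends in -f. The stems ending in -f (zinuf → dezinufast, ronsisuf → deronsisufast) add de- … -ast around the stem.
The other patterns: stems ending in -z repeat the first consonant+vowel as a prefix; stems ending in -k insert -al- after the first vowel.
So kuvegnuf → dekuvegnufast.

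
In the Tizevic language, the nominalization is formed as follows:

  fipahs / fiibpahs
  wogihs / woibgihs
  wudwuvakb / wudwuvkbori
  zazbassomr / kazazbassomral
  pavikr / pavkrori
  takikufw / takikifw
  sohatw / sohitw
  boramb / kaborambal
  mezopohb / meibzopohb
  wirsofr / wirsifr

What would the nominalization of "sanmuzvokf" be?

"sanmuzvokf" has second-to-last letter 'k'. The stems whose second-to-last letter is 'k' (wudwuvakb → wudwuvkbori, pavikr → pavkrori) delete the last vowel and add -ori.
The other patterns: stems whose second-to-last letter is 'm' add ka- … -al around the stem; stems whose second-to-last letter is 'h' insert -ib- after the first vowel; stems whose second-to-last letter is 'f' or 't' change the last vowel to 'i'.
So sanmuzvokf → sanmuzvkfori.

sanmuzvkfori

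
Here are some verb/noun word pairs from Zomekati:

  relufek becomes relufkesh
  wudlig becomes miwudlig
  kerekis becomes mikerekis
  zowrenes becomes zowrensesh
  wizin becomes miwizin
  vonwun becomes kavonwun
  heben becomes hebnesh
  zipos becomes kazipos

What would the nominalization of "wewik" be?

kerekis and zowrenes both end in -s yet inflect differently (mikerekis, zowrensesh), so the final letter is not what conditions the rule; the last vowel is.
"wewik" has last vowel 'i'. The stems whose last vowel is 'i' (kerekis → mikerekis, wudlig → miwudlig, wizin → miwizin) add the prefix mi-.
So wewik → miwewik.

miwewik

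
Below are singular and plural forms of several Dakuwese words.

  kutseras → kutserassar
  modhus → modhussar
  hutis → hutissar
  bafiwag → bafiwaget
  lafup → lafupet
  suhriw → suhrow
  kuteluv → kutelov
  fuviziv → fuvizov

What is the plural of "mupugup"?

kutseras and bafiwag both have last vowel 'a' yet inflect differently (kutserassar, bafiwaget), so the last vowel is not what conditions the rule; the final letter is.
"mupugup" ends in -p. The one such stem in the data (lafup → lafupet) adds -et, so the same rule applies.
The other patterns: stems ending in -s double the final consonant and add -ar; stems ending in -v or -w change the last vowel to 'o'.
So mupugup → mupugupet.

mupugupet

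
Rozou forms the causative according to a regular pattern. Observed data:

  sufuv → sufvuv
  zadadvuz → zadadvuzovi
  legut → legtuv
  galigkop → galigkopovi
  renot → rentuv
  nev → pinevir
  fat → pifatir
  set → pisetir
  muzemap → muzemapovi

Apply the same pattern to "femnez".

"femnez" has 2 vowels. The stems with 2 vowels (sufuv → sufvuv, legut → legtuv, renot → rentuv) delete the last vowel and add -uv.
So femnez → femnzuv.

femnzuv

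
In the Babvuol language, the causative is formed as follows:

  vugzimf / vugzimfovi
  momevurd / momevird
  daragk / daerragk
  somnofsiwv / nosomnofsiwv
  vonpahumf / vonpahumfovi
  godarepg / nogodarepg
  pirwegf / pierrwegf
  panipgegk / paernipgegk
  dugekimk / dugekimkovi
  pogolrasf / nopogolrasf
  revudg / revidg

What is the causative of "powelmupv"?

nopowelmupv

"powelmupv" has second-to-last letter 'p'. The one such stem in the data (godarepg → nogodarepg) adds the prefix no-, so the same rule applies.
So powelmupv → nopowelmupv.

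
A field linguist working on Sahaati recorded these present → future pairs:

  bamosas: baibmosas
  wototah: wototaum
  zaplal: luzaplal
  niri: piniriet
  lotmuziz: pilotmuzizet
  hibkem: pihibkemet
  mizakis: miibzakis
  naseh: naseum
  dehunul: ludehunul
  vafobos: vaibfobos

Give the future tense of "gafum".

"gafum" ends in -m. The one such stem in the data (hibkem → pihibkemet) adds pi- … -et around the stem, so the same rule applies.
The other patterns: stems ending in -s insert -ib- after the first vowel; stems ending in -l add the prefix lu-; stems ending in -h drop the final letter and add -um.
So gafum → pigafumet.

pigafumet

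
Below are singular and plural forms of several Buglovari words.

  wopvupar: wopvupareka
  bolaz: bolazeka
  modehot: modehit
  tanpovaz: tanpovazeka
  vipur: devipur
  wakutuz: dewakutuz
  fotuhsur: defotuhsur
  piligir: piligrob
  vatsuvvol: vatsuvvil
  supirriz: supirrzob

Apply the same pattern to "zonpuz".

wopvupar and vipur both end in -r yet inflect differently (wopvupareka, devipur), so the final letter is not what conditions the rule; the last vowel is.
"zonpuz" has last vowel 'u'. The stems whose last vowel is 'u' (vipur → devipur, fotuhsur → defotuhsur, wakutuz → dewakutuz) add the prefix de-.
The other patterns: stems whose last vowel is 'o' change the last vowel to 'i'; stems whose last vowel is 'a' add -eka; stems whose last vowel is 'i' delete the last vowel and add -ob.
So zonpuz → dezonpuz.

dezonpuz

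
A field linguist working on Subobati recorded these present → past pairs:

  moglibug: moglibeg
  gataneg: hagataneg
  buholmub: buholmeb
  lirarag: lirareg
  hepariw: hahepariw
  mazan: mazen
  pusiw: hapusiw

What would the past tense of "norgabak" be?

norgabek

moglibug and gataneg both end in -g yet inflect differently (moglibeg, hagataneg), so the final letter is not what conditions the rule; the last vowel is.
"norgabak" has last vowel 'a'. The stems whose last vowel is 'a' (lirarag → lirareg, mazan → mazen) change the last vowel to 'e'.
The other pattern: stems whose last vowel is 'e' or 'i' add the prefix ha-.
So norgabak → norgabek.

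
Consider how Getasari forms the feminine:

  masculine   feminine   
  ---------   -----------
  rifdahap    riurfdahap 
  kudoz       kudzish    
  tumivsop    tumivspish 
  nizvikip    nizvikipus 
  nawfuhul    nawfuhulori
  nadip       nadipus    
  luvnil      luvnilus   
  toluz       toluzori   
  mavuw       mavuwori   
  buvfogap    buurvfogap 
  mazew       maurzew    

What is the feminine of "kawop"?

kawpish

luvnil and nawfuhul both end in -l yet inflect differently (luvnilus, nawfuhulori), so the final letter is not what conditions the rule; the last vowel is.
"kawop" has last vowel 'o'. The stems whose last vowel is 'o' (tumivsop → tumivspish, kudoz → kudzish) delete the last vowel and add -ish.
So kawop → kawpish.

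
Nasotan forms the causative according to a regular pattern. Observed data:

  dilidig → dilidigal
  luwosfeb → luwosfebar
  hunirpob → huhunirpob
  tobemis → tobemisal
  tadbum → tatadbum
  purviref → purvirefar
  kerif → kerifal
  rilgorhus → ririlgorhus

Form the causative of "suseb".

susebar

kerif and purviref both end in -f yet inflect differently (kerifal, purvirefar), so the final letter is not what conditions the rule; the last vowel is.
"suseb" has last vowel 'e'. The stems whose last vowel is 'e' (purviref → purvirefar, luwosfeb → luwosfebar) add -ar.
So suseb → susebar.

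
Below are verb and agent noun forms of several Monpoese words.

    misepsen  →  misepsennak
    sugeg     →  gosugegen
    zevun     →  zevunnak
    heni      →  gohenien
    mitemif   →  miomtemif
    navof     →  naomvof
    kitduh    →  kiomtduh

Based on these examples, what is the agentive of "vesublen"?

heni and mitemif both have last vowel 'i' yet inflect differently (gohenien, miomtemif), so the last vowel is not what conditions the rule; the final letter is.
"vesublen" ends in -n. The stems ending in -n (zevun → zevunnak, misepsen → misepsennak) double the final consonant and add -ak.
The other patterns: stems ending in -g or -i add go- … -en around the stem; stems ending in -f or -h insert -om- after the first vowel.
So vesublen → vesublennak.

vesublennak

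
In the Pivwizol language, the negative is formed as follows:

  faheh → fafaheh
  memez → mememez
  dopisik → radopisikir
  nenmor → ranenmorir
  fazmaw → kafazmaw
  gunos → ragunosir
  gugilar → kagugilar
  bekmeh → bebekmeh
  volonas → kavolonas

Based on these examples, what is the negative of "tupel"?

tutupel

"tupel" has last vowel 'e'. The stems whose last vowel is 'e' (faheh → fafaheh, bekmeh → bebekmeh, memez → mememez) repeat the first consonant+vowel as a prefix.
The other patterns: stems whose last vowel is 'a' add the prefix ka-; stems whose last vowel is 'i' or 'o' add ra- … -ir around the stem.
So tupel → tutupel.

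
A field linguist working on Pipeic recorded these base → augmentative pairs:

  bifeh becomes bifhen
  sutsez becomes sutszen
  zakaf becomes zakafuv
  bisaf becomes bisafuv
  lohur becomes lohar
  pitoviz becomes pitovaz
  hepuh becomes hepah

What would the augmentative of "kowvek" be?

sutsez and pitoviz both end in -z yet inflect differently (sutszen, pitovaz), so the final letter is not what conditions the rule; the last vowel is.
"kowvek" has last vowel 'e'. The stems whose last vowel is 'e' (bifeh → bifhen, sutsez → sutszen) delete the last vowel and add -en.
The other patterns: stems whose last vowel is 'a' add -uv; stems whose last vowel is 'i' or 'u' change the last vowel to 'a'.
So kowvek → kowvken.

kowvken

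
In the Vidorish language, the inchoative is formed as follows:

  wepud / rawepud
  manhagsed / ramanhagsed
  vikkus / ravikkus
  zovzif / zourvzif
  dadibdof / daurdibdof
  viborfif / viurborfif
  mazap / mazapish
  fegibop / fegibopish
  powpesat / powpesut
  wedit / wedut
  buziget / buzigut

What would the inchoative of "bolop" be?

bolopish

"bolop" ends in -p. The stems ending in -p (mazap → mazapish, fegibop → fegibopish) add -ish.
So bolop → bolopish.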